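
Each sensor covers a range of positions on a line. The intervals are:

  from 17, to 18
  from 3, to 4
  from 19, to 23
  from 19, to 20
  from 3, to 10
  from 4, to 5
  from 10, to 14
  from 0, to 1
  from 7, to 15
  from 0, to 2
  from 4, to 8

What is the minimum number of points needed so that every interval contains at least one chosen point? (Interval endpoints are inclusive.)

5

Sorted: [0,1] [0,2] [3,4] [4,5] [4,8] [3,10] [10,14] [7,15] [17,18] [19,20] [19,23]
{[0,1],[0,2]} hit by 1; {[3,4],[4,5],[4,8],[3,10]} hit by 4; {[10,14],[7,15]} hit by 14; {[17,18]} hit by 18; {[19,20],[19,23]} hit by 20.
Points: 1, 4, 14, 18, 20 (5 total).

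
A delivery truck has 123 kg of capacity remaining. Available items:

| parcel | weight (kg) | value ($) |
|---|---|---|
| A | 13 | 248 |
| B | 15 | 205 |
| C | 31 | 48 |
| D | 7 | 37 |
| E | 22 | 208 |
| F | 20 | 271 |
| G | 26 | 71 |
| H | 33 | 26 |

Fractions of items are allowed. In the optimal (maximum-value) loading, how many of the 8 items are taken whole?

6

Order: A (248/13=19.08) > B (205/15=13.67) > F (271/20=13.55) > E (208/22=9.45) > D (37/7=5.29) > G (71/26=2.73) > C (48/31=1.55) > H (26/33=0.79)
Fill: take A (13 @ 248) → take B (15 @ 205) → take F (20 @ 271) → take E (22 @ 208) → take D (7 @ 37) → take G (26 @ 71) → take 20/31 of C → 30.97; 123/123 used.
6 item(s) taken whole; one partial (take 20/31 of C).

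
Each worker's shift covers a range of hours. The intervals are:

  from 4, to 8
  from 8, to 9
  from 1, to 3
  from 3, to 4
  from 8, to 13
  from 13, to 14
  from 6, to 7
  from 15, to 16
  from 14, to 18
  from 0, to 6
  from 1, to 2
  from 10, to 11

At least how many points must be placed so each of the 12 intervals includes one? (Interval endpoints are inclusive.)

Sort by right endpoint; whenever an interval is uncovered, place a point at its right end.
By right end: [1,2]  [1,3]  [3,4]  [0,6]  [6,7]  [4,8]  [8,9]  [10,11]  [8,13]  [13,14]  [15,16]  [14,18]
[1,2] uncovered → point at 2; [3,4] uncovered → point at 4; [6,7] uncovered → point at 7; [8,9] uncovered → point at 9; [10,11] uncovered → point at 11; [13,14] uncovered → point at 14; [15,16] uncovered → point at 16.
Points: 2, 4, 7, 9, 11, 14, 16 (7 total).

7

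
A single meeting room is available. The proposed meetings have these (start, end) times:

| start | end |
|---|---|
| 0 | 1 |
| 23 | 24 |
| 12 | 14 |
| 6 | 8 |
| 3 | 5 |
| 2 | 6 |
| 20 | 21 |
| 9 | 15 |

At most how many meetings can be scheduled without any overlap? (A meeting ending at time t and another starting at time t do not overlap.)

Sort by end time and greedily take each interval whose start is ≥ the last chosen end.
By end time: (0,1), (3,5), (2,6), (6,8), (12,14), (9,15), (20,21), (23,24).
Pick (0,1); next start ≥ 1 → (3,5); next start ≥ 5 → (6,8); next start ≥ 8 → (12,14); next start ≥ 14 → (20,21); next start ≥ 21 → (23,24).
Selected 6 meetings.

6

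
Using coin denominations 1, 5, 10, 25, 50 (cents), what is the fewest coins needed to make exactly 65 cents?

3

Greedy: take as many of the largest coin as possible, then repeat with the remainder.
65 = 1×50 + 1×10 + 1×5
Total coins = 1 + 1 + 1 = 3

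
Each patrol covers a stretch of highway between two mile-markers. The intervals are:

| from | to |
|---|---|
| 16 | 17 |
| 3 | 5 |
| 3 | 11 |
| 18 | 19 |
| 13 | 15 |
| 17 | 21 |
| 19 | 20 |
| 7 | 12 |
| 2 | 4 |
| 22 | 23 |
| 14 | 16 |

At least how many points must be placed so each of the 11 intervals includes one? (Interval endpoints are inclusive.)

6

Sorted: [2,4] [3,5] [3,11] [7,12] [13,15] [14,16] [16,17] [18,19] [19,20] [17,21] [22,23]
{[2,4],[3,5],[3,11]} hit by 4; {[7,12]} hit by 12; {[13,15],[14,16]} hit by 15; {[16,17]} hit by 17; {[18,19],[19,20],[17,21]} hit by 19; {[22,23]} hit by 23.
Points: 4, 12, 15, 17, 19, 23 (6 total).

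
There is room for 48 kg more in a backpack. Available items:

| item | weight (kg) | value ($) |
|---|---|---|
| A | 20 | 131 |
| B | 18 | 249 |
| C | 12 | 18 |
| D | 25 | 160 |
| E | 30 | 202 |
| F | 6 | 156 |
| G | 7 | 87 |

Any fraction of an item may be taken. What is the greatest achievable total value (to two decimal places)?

Sort by value per unit weight and fill in that order.
Order: F (156/6=26.00) > B (249/18=13.83) > G (87/7=12.43) > E (202/30=6.73) > A (131/20=6.55) > D (160/25=6.40) > C (18/12=1.50)
Fill: take F (6 @ 156) → take B (18 @ 249) → take G (7 @ 87) → take 17/30 of E → 114.47; 48/48 used.
Total value = 606.47

606.47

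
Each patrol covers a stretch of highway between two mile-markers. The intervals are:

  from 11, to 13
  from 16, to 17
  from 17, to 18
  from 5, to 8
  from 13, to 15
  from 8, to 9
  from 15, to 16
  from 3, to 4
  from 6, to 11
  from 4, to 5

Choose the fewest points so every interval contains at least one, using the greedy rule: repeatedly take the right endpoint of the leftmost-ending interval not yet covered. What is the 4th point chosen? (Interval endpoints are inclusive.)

16

By right end: [3,4]  [4,5]  [5,8]  [8,9]  [6,11]  [11,13]  [13,15]  [15,16]  [16,17]  [17,18]
[3,4] uncovered → point at 4; [5,8] uncovered → point at 8; [11,13] uncovered → point at 13; [15,16] uncovered → point at 16; [17,18] uncovered → point at 18.
Points: 4, 8, 13, 16, 18 (5 total).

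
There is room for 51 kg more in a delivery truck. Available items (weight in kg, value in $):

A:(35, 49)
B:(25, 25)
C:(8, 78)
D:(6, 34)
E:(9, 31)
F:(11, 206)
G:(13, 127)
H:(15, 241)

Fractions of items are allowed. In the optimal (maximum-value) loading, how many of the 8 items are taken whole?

Ratios (sorted): F 18.73, H 16.07, G 9.77, C 9.75, D 5.67, E 3.44, A 1.40, B 1.00
take F (11 @ 206); take H (15 @ 241); take G (13 @ 127); take C (8 @ 78); take 4/6 of D → 22.67. Capacity used 51/51.
4 item(s) taken whole; one partial (take 4/6 of D).

4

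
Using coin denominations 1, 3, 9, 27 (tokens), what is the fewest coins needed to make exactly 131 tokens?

9

Use the largest denomination that fits, subtract, and repeat.
131 = 4×27 + 2×9 + 1×3 + 2×1
Total coins = 4 + 2 + 1 + 2 = 9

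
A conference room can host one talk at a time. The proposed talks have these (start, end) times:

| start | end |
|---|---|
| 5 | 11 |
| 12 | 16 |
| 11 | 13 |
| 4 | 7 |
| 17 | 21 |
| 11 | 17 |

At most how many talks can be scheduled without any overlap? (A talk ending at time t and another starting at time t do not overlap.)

3

By end time: (4,7), (5,11), (11,13), (12,16), (11,17), (17,21).
Pick (4,7); next start ≥ 7 → (11,13); next start ≥ 13 → (17,21).
Selected 3 talks.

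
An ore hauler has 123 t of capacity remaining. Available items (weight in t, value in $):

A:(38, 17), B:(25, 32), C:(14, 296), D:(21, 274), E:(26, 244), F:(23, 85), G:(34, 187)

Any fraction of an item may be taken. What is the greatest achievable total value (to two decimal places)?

Sort by value per unit weight and fill in that order.
Ratios (sorted): C 21.14, D 13.05, E 9.38, G 5.50, F 3.70, B 1.28, A 0.45
take C (14 @ 296); take D (21 @ 274); take E (26 @ 244); take G (34 @ 187); take F (23 @ 85); take 5/25 of B → 6.40. Capacity used 123/123.
Total value = 1092.40

1092.40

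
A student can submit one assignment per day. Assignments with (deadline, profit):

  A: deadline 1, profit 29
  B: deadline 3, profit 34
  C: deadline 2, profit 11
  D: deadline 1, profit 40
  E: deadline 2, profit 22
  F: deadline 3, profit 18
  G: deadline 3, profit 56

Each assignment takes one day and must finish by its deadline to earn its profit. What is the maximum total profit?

Take jobs in profit order; each goes to the latest open slot no later than its deadline.
Profit order: G=56 D=40 B=34 A=29 E=22 F=18 C=11
Assign: G→slot 3, D→slot 1, B→slot 2, A skipped, E skipped, F skipped, C skipped.
Slots: [1:D] [2:B] [3:G]
Profit = 40 + 34 + 56 = 130

130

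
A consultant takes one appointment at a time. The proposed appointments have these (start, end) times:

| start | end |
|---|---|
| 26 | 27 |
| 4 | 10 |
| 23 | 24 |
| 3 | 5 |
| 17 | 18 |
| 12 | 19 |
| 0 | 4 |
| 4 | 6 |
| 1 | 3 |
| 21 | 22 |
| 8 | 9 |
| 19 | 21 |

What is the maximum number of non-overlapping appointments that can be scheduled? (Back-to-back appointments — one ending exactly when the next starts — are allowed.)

8

Order by finish time; keep every interval that doesn't clash with the previous kept one.
By end time: (1,3), (0,4), (3,5), (4,6), (8,9), (4,10), (17,18), (12,19), (19,21), (21,22), (23,24), (26,27).
Pick (1,3); next start ≥ 3 → (3,5); next start ≥ 5 → (8,9); next start ≥ 9 → (17,18); next start ≥ 18 → (19,21); next start ≥ 21 → (21,22); next start ≥ 22 → (23,24); next start ≥ 24 → (26,27).
Selected 8 appointments.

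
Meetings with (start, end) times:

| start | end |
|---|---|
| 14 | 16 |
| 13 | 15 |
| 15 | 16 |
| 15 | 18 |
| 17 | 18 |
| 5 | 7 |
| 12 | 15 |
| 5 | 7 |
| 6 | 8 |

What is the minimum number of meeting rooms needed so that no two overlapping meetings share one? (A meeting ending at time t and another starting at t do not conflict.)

starts: [5, 5, 6, 12, 13, 14, 15, 15, 17]
ends:   [7, 7, 8, 15, 15, 16, 16, 18, 18]
s5→1 s5→2 s6→3  — peak 3.

3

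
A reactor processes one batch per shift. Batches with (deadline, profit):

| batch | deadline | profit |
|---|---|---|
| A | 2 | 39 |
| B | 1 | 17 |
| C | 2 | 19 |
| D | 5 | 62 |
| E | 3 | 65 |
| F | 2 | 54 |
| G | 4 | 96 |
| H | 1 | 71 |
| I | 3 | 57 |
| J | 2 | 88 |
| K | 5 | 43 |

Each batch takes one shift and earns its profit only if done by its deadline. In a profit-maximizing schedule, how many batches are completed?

Sort by profit descending; place each in the latest free slot ≤ its deadline.
By profit: G(d4,96), J(d2,88), H(d1,71), E(d3,65), D(d5,62), I(d3,57), F(d2,54), K(d5,43), A(d2,39), C(d2,19), B(d1,17)
G→slot 4; J→slot 2; H→slot 1; E→slot 3; D→slot 5; I skipped; F skipped; K skipped; A skipped; C skipped; B skipped.
5 of 11 scheduled.

5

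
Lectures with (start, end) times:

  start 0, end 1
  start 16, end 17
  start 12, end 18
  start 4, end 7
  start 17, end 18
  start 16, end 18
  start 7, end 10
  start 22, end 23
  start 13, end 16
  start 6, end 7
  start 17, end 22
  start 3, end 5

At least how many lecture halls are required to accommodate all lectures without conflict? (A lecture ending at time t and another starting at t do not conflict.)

starts: [0, 3, 4, 6, 7, 12, 13, 16, 16, 17, 17, 22]
ends:   [1, 5, 7, 7, 10, 16, 17, 18, 18, 18, 22, 23]
s0→1 e1→0 s3→1 s4→2 e5→1 s6→2 e7→1 e7→0 s7→1 e10→0 s12→1 s13→2 e16→1 s16→2 s16→3 e17→2 s17→3 s17→4  — peak 4.

4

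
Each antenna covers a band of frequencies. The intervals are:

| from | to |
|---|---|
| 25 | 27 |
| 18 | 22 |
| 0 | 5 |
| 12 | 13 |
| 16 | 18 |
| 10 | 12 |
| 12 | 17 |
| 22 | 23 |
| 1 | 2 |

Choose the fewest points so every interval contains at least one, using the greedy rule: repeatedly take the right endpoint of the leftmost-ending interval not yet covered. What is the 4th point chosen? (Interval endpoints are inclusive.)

Process intervals by earliest right end; each time one isn't hit yet, stab at its right endpoint.
Sorted: [1,2] [0,5] [10,12] [12,13] [12,17] [16,18] [18,22] [22,23] [25,27]
{[1,2],[0,5]} hit by 2; {[10,12],[12,13],[12,17]} hit by 12; {[16,18],[18,22]} hit by 18; {[22,23]} hit by 23; {[25,27]} hit by 27.
Points: 2, 12, 18, 23, 27 (5 total).

23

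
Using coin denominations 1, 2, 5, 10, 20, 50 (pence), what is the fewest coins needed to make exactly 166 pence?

6

166 − 3×50→16 − 1×10→6 − 1×5→1 − 1×1→0
Total coins = 3 + 1 + 1 + 1 = 6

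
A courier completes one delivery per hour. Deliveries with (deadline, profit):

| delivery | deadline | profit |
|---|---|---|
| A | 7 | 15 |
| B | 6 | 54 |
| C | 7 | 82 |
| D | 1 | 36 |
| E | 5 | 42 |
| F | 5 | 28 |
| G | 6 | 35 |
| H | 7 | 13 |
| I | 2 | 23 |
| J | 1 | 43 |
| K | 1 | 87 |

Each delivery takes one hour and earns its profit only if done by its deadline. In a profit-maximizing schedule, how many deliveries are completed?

7

Take jobs in profit order; each goes to the latest open slot no later than its deadline.
Profit order: K=87 C=82 B=54 J=43 E=42 D=36 G=35 F=28 I=23 A=15 H=13
Assign: K→slot 1, C→slot 7, B→slot 6, J skipped, E→slot 5, D skipped, G→slot 4, F→slot 3, I→slot 2, A skipped, H skipped.
Slots: [1:K] [2:I] [3:F] [4:G] [5:E] [6:B] [7:C]
7 of 11 scheduled.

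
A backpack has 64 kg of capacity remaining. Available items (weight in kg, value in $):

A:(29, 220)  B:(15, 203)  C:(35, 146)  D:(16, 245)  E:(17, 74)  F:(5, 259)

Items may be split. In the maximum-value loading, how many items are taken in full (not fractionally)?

3

Sort by value per unit weight and fill in that order.
Order: F (259/5=51.80) > D (245/16=15.31) > B (203/15=13.53) > A (220/29=7.59) > E (74/17=4.35) > C (146/35=4.17)
Fill: take F (5 @ 259) → take D (16 @ 245) → take B (15 @ 203) → take 28/29 of A → 212.41; 64/64 used.
3 item(s) taken whole; one partial (take 28/29 of A).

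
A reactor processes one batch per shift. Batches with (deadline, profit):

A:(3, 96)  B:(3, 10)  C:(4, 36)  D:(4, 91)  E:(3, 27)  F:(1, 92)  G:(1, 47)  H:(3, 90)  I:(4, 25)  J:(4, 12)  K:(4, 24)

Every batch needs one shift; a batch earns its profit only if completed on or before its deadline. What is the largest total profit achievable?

By profit: A(d3,96), F(d1,92), D(d4,91), H(d3,90), G(d1,47), C(d4,36), E(d3,27), I(d4,25), K(d4,24), J(d4,12), B(d3,10)
A→slot 3; F→slot 1; D→slot 4; H→slot 2; G skipped; C skipped; E skipped; I skipped; K skipped; J skipped; B skipped.
Profit = 92 + 90 + 96 + 91 = 369

369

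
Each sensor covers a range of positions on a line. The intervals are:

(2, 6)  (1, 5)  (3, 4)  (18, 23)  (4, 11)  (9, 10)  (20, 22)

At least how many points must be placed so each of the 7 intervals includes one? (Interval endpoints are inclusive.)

3

Sorted: [3,4] [1,5] [2,6] [9,10] [4,11] [20,22] [18,23]
{[3,4],[1,5],[2,6]} hit by 4; {[9,10],[4,11]} hit by 10; {[20,22],[18,23]} hit by 22.
Points: 4, 10, 22 (3 total).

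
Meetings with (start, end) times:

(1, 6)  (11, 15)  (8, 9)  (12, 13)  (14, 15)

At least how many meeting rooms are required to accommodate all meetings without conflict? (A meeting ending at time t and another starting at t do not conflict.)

2

starts: [1, 8, 11, 12, 14]
ends:   [6, 9, 13, 15, 15]
s1→1 e6→0 s8→1 e9→0 s11→1 s12→2  — peak 2.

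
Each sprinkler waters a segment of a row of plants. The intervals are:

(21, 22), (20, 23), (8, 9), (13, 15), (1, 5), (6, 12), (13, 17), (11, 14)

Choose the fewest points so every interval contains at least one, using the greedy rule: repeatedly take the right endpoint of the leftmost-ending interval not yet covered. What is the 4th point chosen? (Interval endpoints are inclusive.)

Sorted: [1,5] [8,9] [6,12] [11,14] [13,15] [13,17] [21,22] [20,23]
{[1,5]} hit by 5; {[8,9],[6,12]} hit by 9; {[11,14],[13,15],[13,17]} hit by 14; {[21,22],[20,23]} hit by 22.
Points: 5, 9, 14, 22 (4 total).

22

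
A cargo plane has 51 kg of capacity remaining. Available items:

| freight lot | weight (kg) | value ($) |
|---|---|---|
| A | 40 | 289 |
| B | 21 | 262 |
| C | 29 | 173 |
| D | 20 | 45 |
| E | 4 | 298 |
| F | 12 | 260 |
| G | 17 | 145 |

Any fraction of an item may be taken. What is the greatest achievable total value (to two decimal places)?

Greedy by value/weight ratio, highest first.
Ratios (sorted): E 74.50, F 21.67, B 12.48, G 8.53, A 7.22, C 5.97, D 2.25
take E (4 @ 298); take F (12 @ 260); take B (21 @ 262); take 14/17 of G → 119.41. Capacity used 51/51.
Total value = 939.41

939.41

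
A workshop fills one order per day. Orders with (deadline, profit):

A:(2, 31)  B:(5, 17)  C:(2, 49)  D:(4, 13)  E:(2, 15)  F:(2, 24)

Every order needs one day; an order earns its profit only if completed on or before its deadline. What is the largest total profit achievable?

Take jobs in profit order; each goes to the latest open slot no later than its deadline.
Profit order: C=49 A=31 F=24 B=17 E=15 D=13
Assign: C→slot 2, A→slot 1, F skipped, B→slot 5, E skipped, D→slot 4.
Slots: [1:A] [2:C] [4:D] [5:B]
Profit = 31 + 49 + 13 + 17 = 110

110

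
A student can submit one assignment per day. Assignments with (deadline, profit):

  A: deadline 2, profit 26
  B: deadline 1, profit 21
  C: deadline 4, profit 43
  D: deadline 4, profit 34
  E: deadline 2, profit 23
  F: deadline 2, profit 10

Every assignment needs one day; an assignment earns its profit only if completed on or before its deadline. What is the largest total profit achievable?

Profit order: C=43 D=34 A=26 E=23 B=21 F=10
Assign: C→slot 4, D→slot 3, A→slot 2, E→slot 1, B skipped, F skipped.
Slots: [1:E] [2:A] [3:D] [4:C]
Profit = 23 + 26 + 34 + 43 = 126

126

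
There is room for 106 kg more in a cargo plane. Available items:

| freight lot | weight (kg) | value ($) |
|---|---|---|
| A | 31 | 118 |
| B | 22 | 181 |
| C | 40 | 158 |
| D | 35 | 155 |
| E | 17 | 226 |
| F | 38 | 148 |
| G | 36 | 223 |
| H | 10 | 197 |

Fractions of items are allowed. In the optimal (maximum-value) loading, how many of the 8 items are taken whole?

Ratios (sorted): H 19.70, E 13.29, B 8.23, G 6.19, D 4.43, C 3.95, F 3.89, A 3.81
take H (10 @ 197); take E (17 @ 226); take B (22 @ 181); take G (36 @ 223); take 21/35 of D → 93.00. Capacity used 106/106.
4 item(s) taken whole; one partial (take 21/35 of D).

4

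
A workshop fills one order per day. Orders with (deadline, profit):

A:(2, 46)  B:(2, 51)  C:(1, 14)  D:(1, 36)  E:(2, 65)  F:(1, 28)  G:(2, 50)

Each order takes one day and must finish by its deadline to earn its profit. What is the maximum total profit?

Profit order: E=65 B=51 G=50 A=46 D=36 F=28 C=14
Assign: E→slot 2, B→slot 1, G skipped, A skipped, D skipped, F skipped, C skipped.
Slots: [1:B] [2:E]
Profit = 51 + 65 = 116

116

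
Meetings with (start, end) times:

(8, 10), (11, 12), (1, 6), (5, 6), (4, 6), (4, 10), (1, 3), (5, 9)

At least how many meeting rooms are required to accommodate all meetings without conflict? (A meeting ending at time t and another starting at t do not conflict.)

The answer is the maximum number of intervals overlapping at any instant.
Events (time:±→running): 1:+→1 1:+→2 3:-→1 4:+→2 4:+→3 5:+→4 5:+→5 … peak 5.

5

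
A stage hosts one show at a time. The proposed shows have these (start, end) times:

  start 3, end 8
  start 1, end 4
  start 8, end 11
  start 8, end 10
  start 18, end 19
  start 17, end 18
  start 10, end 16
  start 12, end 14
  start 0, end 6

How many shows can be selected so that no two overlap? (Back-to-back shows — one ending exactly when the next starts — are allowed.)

5

By end time: (1,4), (0,6), (3,8), (8,10), (8,11), (12,14), (10,16), (17,18), (18,19).
Pick (1,4); next start ≥ 4 → (8,10); next start ≥ 10 → (12,14); next start ≥ 14 → (17,18); next start ≥ 18 → (18,19).
Selected 5 shows.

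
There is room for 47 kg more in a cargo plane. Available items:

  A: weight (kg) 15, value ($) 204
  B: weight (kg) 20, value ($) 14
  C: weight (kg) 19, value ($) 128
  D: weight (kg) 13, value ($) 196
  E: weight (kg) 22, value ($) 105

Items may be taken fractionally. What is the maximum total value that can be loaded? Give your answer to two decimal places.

528.00

Order: D (196/13=15.08) > A (204/15=13.60) > C (128/19=6.74) > E (105/22=4.77) > B (14/20=0.70)
Fill: take D (13 @ 196) → take A (15 @ 204) → take C (19 @ 128); 47/47 used.
Total value = 528.00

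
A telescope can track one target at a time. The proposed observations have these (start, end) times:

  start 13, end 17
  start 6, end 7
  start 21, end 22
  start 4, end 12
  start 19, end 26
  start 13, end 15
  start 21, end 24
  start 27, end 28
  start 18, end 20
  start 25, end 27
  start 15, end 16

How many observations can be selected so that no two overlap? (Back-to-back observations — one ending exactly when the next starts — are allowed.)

Greedy by earliest finish: after sorting by end time, pick each interval compatible with the last pick.
By end time: (6,7), (4,12), (13,15), (15,16), (13,17), (18,20), (21,22), (21,24), (19,26), (25,27), (27,28).
Pick (6,7); next start ≥ 7 → (13,15); next start ≥ 15 → (15,16); next start ≥ 16 → (18,20); next start ≥ 20 → (21,22); next start ≥ 22 → (25,27); next start ≥ 27 → (27,28).
Selected 7 observations.

7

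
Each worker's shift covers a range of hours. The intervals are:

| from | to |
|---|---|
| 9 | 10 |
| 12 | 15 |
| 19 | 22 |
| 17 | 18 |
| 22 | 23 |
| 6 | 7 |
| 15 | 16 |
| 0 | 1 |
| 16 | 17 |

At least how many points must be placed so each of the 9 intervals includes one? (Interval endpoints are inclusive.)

Sorted: [0,1] [6,7] [9,10] [12,15] [15,16] [16,17] [17,18] [19,22] [22,23]
{[0,1]} hit by 1; {[6,7]} hit by 7; {[9,10]} hit by 10; {[12,15],[15,16]} hit by 15; {[16,17],[17,18]} hit by 17; {[19,22],[22,23]} hit by 22.
Points: 1, 7, 10, 15, 17, 22 (6 total).

6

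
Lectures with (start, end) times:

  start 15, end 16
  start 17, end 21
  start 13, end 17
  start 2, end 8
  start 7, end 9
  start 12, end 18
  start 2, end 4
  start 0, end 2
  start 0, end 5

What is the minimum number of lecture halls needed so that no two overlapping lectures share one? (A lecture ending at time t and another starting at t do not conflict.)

The answer is the maximum number of intervals overlapping at any instant.
starts: [0, 0, 2, 2, 7, 12, 13, 15, 17]
ends:   [2, 4, 5, 8, 9, 16, 17, 18, 21]
s0→1 s0→2 e2→1 s2→2 s2→3  — peak 3.

3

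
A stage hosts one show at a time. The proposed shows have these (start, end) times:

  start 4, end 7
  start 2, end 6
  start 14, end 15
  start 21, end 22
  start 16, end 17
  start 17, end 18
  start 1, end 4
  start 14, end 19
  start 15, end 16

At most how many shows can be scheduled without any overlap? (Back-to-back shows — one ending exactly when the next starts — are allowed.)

By end time: (1,4), (2,6), (4,7), (14,15), (15,16), (16,17), (17,18), (14,19), (21,22).
Pick (1,4); next start ≥ 4 → (4,7); next start ≥ 7 → (14,15); next start ≥ 15 → (15,16); next start ≥ 16 → (16,17); next start ≥ 17 → (17,18); next start ≥ 18 → (21,22).
Selected 7 shows.

7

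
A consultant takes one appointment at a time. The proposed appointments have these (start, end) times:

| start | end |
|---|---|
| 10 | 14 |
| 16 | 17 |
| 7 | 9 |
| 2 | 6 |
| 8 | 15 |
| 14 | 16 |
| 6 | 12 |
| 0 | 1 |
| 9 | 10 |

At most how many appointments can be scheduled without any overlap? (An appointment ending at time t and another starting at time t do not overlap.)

Greedy by earliest finish: after sorting by end time, pick each interval compatible with the last pick.
By end time: (0,1), (2,6), (7,9), (9,10), (6,12), (10,14), (8,15), (14,16), (16,17).
Pick (0,1); next start ≥ 1 → (2,6); next start ≥ 6 → (7,9); next start ≥ 9 → (9,10); next start ≥ 10 → (10,14); next start ≥ 14 → (14,16); next start ≥ 16 → (16,17).
Selected 7 appointments.

7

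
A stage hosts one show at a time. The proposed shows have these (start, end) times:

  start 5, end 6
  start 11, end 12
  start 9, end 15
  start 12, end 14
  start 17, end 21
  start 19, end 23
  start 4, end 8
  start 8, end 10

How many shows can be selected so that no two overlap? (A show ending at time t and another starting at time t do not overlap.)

Sorted by end: (5,6)  (4,8)  (8,10)  (11,12)  (12,14)  (9,15)  (17,21)  (19,23)
take (5,6); take (8,10); take (11,12); take (12,14); take (17,21).
Selected 5 shows.

5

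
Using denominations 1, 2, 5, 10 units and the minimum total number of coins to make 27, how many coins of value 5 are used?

1

Use the largest denomination that fits, subtract, and repeat.
27 − 2×10→7 − 1×5→2 − 1×2→0
Count of 5: 1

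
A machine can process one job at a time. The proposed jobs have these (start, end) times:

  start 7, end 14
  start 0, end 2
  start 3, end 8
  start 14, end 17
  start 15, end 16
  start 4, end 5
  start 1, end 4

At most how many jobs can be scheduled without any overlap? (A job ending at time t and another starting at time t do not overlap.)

Sort by end time and greedily take each interval whose start is ≥ the last chosen end.
Sorted by end: (0,2)  (1,4)  (4,5)  (3,8)  (7,14)  (15,16)  (14,17)
take (0,2); take (4,5); take (7,14); take (15,16).
Selected 4 jobs.

4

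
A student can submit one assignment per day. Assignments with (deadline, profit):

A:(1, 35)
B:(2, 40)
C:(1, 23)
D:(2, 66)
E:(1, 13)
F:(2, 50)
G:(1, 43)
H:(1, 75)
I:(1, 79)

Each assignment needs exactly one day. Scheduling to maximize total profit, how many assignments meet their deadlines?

Take jobs in profit order; each goes to the latest open slot no later than its deadline.
By profit: I(d1,79), H(d1,75), D(d2,66), F(d2,50), G(d1,43), B(d2,40), A(d1,35), C(d1,23), E(d1,13)
I→slot 1; H skipped; D→slot 2; F skipped; G skipped; B skipped; A skipped; C skipped; E skipped.
2 of 9 scheduled.

2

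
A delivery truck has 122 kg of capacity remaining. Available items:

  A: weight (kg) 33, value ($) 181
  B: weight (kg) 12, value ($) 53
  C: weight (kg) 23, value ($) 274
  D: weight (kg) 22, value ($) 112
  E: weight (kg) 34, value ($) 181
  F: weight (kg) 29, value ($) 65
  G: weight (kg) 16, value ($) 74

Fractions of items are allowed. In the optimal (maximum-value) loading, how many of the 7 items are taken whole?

Order: C (274/23=11.91) > A (181/33=5.48) > E (181/34=5.32) > D (112/22=5.09) > G (74/16=4.62) > B (53/12=4.42) > F (65/29=2.24)
Fill: take C (23 @ 274) → take A (33 @ 181) → take E (34 @ 181) → take D (22 @ 112) → take 10/16 of G → 46.25; 122/122 used.
4 item(s) taken whole; one partial (take 10/16 of G).

4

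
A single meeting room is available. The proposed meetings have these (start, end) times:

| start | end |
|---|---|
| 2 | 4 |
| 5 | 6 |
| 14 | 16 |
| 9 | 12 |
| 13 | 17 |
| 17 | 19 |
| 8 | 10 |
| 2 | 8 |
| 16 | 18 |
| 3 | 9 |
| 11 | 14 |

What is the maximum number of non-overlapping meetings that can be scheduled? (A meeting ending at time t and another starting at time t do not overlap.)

Greedy by earliest finish: after sorting by end time, pick each interval compatible with the last pick.
By end time: (2,4), (5,6), (2,8), (3,9), (8,10), (9,12), (11,14), (14,16), (13,17), (16,18), (17,19).
Pick (2,4); next start ≥ 4 → (5,6); next start ≥ 6 → (8,10); next start ≥ 10 → (11,14); next start ≥ 14 → (14,16); next start ≥ 16 → (16,18).
Selected 6 meetings.

6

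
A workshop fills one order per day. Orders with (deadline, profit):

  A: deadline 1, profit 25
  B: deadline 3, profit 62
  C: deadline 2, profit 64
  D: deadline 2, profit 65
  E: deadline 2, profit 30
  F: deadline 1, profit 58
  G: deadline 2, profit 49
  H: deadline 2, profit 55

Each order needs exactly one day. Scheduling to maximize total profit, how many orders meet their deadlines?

3

Take jobs in profit order; each goes to the latest open slot no later than its deadline.
By profit: D(d2,65), C(d2,64), B(d3,62), F(d1,58), H(d2,55), G(d2,49), E(d2,30), A(d1,25)
D→slot 2; C→slot 1; B→slot 3; F skipped; H skipped; G skipped; E skipped; A skipped.
3 of 8 scheduled.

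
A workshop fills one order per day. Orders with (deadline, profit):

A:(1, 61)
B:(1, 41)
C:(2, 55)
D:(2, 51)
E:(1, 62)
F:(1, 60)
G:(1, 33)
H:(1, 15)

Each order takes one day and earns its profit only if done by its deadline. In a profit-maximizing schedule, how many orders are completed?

2

Sort by profit descending; place each in the latest free slot ≤ its deadline.
Profit order: E=62 A=61 F=60 C=55 D=51 B=41 G=33 H=15
Assign: E→slot 1, A skipped, F skipped, C→slot 2, D skipped, B skipped, G skipped, H skipped.
Slots: [1:E] [2:C]
2 of 8 scheduled.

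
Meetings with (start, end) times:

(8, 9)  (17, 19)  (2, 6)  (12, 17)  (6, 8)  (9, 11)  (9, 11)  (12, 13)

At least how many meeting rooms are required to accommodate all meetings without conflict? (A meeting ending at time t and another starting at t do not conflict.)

starts: [2, 6, 8, 9, 9, 12, 12, 17]
ends:   [6, 8, 9, 11, 11, 13, 17, 19]
s2→1 e6→0 s6→1 e8→0 s8→1 e9→0 s9→1 s9→2  — peak 2.

2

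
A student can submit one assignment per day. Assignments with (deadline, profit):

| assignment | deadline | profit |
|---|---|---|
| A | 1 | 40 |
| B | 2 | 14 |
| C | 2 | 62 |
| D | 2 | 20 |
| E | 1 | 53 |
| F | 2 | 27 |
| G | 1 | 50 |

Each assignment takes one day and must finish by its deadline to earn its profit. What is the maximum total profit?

Sort by profit descending; place each in the latest free slot ≤ its deadline.
By profit: C(d2,62), E(d1,53), G(d1,50), A(d1,40), F(d2,27), D(d2,20), B(d2,14)
C→slot 2; E→slot 1; G skipped; A skipped; F skipped; D skipped; B skipped.
Profit = 53 + 62 = 115

115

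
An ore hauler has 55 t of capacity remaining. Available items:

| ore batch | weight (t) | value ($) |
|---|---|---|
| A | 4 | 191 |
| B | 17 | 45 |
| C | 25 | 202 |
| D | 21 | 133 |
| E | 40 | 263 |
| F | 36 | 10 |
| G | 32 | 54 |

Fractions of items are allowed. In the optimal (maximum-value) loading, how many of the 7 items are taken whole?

Sort by value per unit weight and fill in that order.
Order: A (191/4=47.75) > C (202/25=8.08) > E (263/40=6.58) > D (133/21=6.33) > B (45/17=2.65) > G (54/32=1.69) > F (10/36=0.28)
Fill: take A (4 @ 191) → take C (25 @ 202) → take 26/40 of E → 170.95; 55/55 used.
2 item(s) taken whole; one partial (take 26/40 of E).

2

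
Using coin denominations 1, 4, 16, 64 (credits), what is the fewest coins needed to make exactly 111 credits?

9

Use the largest denomination that fits, subtract, and repeat.
111 − 1×64→47 − 2×16→15 − 3×4→3 − 3×1→0
Total coins = 1 + 2 + 3 + 3 = 9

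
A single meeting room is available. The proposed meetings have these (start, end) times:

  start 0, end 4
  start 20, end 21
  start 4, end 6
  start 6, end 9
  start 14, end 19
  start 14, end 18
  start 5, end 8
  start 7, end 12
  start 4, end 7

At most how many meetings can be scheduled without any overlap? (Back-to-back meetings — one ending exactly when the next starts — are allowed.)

Sorted by end: (0,4)  (4,6)  (4,7)  (5,8)  (6,9)  (7,12)  (14,18)  (14,19)  (20,21)
take (0,4); take (4,6); skip (4,7); take (6,9); skip (7,12); take (14,18); take (20,21).
Selected 5 meetings.

5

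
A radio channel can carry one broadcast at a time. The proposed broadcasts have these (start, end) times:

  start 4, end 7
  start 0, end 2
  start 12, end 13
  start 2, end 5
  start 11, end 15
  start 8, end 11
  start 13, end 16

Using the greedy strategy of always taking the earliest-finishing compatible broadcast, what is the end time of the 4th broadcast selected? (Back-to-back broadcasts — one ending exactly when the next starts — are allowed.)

13

Order by finish time; keep every interval that doesn't clash with the previous kept one.
Sorted by end: (0,2)  (2,5)  (4,7)  (8,11)  (12,13)  (11,15)  (13,16)
take (0,2); take (2,5); take (8,11); take (12,13); take (13,16).
Selected: (0,2) (2,5) (8,11) (12,13) (13,16)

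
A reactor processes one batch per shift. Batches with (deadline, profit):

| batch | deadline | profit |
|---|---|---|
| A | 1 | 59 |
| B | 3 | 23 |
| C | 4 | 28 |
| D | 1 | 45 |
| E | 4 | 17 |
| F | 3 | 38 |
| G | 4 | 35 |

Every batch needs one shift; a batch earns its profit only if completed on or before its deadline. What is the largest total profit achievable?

Profit order: A=59 D=45 F=38 G=35 C=28 B=23 E=17
Assign: A→slot 1, D skipped, F→slot 3, G→slot 4, C→slot 2, B skipped, E skipped.
Slots: [1:A] [2:C] [3:F] [4:G]
Profit = 59 + 28 + 38 + 35 = 160

160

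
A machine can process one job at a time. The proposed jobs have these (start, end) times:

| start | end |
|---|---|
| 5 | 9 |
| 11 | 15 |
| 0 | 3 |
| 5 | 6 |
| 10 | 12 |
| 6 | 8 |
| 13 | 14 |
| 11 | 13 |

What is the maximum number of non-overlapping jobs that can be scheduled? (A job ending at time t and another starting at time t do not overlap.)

Order by finish time; keep every interval that doesn't clash with the previous kept one.
By end time: (0,3), (5,6), (6,8), (5,9), (10,12), (11,13), (13,14), (11,15).
Pick (0,3); next start ≥ 3 → (5,6); next start ≥ 6 → (6,8); next start ≥ 8 → (10,12); next start ≥ 12 → (13,14).
Selected 5 jobs.

5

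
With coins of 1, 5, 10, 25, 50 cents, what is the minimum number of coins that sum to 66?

66 = 1×50 + 1×10 + 1×5 + 1×1
Total coins = 1 + 1 + 1 + 1 = 4

4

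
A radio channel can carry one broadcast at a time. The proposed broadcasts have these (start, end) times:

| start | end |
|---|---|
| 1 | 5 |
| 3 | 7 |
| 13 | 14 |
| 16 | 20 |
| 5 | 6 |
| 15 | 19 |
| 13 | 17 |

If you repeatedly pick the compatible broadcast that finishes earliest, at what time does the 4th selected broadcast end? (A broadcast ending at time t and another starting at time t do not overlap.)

19

Greedy by earliest finish: after sorting by end time, pick each interval compatible with the last pick.
By end time: (1,5), (5,6), (3,7), (13,14), (13,17), (15,19), (16,20).
Pick (1,5); next start ≥ 5 → (5,6); next start ≥ 6 → (13,14); next start ≥ 14 → (15,19).
Selected: (1,5) (5,6) (13,14) (15,19)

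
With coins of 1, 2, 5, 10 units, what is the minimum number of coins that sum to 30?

3

Use the largest denomination that fits, subtract, and repeat.
30 = 3×10
Total coins = 3 = 3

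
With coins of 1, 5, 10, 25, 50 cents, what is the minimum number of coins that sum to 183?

183 − 3×50→33 − 1×25→8 − 1×5→3 − 3×1→0
Total coins = 3 + 1 + 1 + 3 = 8

8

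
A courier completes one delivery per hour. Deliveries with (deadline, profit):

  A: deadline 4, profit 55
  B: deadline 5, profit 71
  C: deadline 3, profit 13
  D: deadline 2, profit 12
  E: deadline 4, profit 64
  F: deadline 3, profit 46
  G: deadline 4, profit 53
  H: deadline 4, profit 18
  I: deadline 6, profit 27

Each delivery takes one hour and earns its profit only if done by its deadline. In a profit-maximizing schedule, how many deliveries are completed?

Sort by profit descending; place each in the latest free slot ≤ its deadline.
Profit order: B=71 E=64 A=55 G=53 F=46 I=27 H=18 C=13 D=12
Assign: B→slot 5, E→slot 4, A→slot 3, G→slot 2, F→slot 1, I→slot 6, H skipped, C skipped, D skipped.
Slots: [1:F] [2:G] [3:A] [4:E] [5:B] [6:I]
6 of 9 scheduled.

6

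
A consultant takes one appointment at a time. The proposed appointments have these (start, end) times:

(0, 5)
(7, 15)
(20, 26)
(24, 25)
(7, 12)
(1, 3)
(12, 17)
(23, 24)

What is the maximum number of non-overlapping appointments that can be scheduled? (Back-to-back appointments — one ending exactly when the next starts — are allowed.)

Greedy by earliest finish: after sorting by end time, pick each interval compatible with the last pick.
Sorted by end: (1,3)  (0,5)  (7,12)  (7,15)  (12,17)  (23,24)  (24,25)  (20,26)
take (1,3); take (7,12); take (12,17); take (23,24); take (24,25); skip (20,26).
Selected 5 appointments.

5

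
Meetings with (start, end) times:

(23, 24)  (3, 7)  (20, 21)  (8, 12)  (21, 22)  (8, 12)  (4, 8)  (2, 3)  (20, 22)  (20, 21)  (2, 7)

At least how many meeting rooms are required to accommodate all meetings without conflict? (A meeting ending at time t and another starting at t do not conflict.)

The answer is the maximum number of intervals overlapping at any instant.
Events (time:±→running): 2:+→1 2:+→2 3:-→1 3:+→2 4:+→3 … peak 3.

3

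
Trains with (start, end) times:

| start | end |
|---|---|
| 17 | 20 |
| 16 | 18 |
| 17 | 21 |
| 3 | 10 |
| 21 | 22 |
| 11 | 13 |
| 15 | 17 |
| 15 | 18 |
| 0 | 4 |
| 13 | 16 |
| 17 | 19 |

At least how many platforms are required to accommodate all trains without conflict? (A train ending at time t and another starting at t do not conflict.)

5

starts: [0, 3, 11, 13, 15, 15, 16, 17, 17, 17, 21]
ends:   [4, 10, 13, 16, 17, 18, 18, 19, 20, 21, 22]
s0→1 s3→2 e4→1 e10→0 s11→1 e13→0 s13→1 s15→2 s15→3 e16→2 s16→3 e17→2 s17→3 s17→4 s17→5  — peak 5.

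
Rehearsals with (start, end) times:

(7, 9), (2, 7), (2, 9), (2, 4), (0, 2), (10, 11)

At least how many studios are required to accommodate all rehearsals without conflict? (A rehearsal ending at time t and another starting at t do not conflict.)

3

starts: [0, 2, 2, 2, 7, 10]
ends:   [2, 4, 7, 9, 9, 11]
s0→1 e2→0 s2→1 s2→2 s2→3  — peak 3.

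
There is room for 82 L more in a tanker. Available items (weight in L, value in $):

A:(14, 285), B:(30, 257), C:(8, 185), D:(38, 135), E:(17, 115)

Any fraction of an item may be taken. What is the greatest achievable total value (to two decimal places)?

Sort by value per unit weight and fill in that order.
Ratios (sorted): C 23.12, A 20.36, B 8.57, E 6.76, D 3.55
take C (8 @ 185); take A (14 @ 285); take B (30 @ 257); take E (17 @ 115); take 13/38 of D → 46.18. Capacity used 82/82.
Total value = 888.18

888.18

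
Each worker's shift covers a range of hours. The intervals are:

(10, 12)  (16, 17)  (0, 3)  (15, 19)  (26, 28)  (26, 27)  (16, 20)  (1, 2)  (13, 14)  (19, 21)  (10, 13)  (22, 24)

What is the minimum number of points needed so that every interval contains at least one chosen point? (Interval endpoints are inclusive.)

7

By right end: [1,2]  [0,3]  [10,12]  [10,13]  [13,14]  [16,17]  [15,19]  [16,20]  [19,21]  [22,24]  [26,27]  [26,28]
[1,2] uncovered → point at 2; [10,12] uncovered → point at 12; [13,14] uncovered → point at 14; [16,17] uncovered → point at 17; [19,21] uncovered → point at 21; [22,24] uncovered → point at 24; [26,27] uncovered → point at 27.
Points: 2, 12, 14, 17, 21, 24, 27 (7 total).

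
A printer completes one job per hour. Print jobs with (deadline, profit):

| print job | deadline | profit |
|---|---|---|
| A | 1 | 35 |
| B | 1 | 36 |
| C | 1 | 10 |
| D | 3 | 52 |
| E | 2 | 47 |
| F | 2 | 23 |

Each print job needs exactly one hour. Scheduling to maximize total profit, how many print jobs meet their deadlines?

By profit: D(d3,52), E(d2,47), B(d1,36), A(d1,35), F(d2,23), C(d1,10)
D→slot 3; E→slot 2; B→slot 1; A skipped; F skipped; C skipped.
3 of 6 scheduled.

3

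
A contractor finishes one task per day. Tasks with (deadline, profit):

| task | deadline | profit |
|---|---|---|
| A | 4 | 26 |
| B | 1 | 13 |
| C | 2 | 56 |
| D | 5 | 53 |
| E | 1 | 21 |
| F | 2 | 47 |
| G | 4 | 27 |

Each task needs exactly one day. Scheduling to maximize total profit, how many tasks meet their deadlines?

Take jobs in profit order; each goes to the latest open slot no later than its deadline.
By profit: C(d2,56), D(d5,53), F(d2,47), G(d4,27), A(d4,26), E(d1,21), B(d1,13)
C→slot 2; D→slot 5; F→slot 1; G→slot 4; A→slot 3; E skipped; B skipped.
5 of 7 scheduled.

5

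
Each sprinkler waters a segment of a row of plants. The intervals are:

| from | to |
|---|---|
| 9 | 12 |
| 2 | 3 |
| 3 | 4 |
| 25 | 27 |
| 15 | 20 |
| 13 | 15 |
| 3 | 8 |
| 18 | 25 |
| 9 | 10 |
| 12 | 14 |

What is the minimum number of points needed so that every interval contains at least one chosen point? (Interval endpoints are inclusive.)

5

Sort by right endpoint; whenever an interval is uncovered, place a point at its right end.
Sorted: [2,3] [3,4] [3,8] [9,10] [9,12] [12,14] [13,15] [15,20] [18,25] [25,27]
{[2,3],[3,4],[3,8]} hit by 3; {[9,10],[9,12]} hit by 10; {[12,14],[13,15]} hit by 14; {[15,20],[18,25]} hit by 20; {[25,27]} hit by 27.
Points: 3, 10, 14, 20, 27 (5 total).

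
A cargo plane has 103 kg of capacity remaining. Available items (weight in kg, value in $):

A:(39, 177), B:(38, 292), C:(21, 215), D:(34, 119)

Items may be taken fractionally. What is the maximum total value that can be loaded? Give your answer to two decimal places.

Ratios (sorted): C 10.24, B 7.68, A 4.54, D 3.50
take C (21 @ 215); take B (38 @ 292); take A (39 @ 177); take 5/34 of D → 17.50. Capacity used 103/103.
Total value = 701.50

701.50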